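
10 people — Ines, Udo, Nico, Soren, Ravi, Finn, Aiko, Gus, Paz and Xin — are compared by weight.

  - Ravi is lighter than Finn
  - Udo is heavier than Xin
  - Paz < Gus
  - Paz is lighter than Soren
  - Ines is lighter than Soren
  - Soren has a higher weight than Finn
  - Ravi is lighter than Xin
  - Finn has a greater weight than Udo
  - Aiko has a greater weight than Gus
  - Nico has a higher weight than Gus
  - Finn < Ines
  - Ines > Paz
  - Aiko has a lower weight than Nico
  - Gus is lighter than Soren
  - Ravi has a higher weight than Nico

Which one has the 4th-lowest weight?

Chaining the given pairs: Paz < Gus < Aiko < Nico < Ravi < Xin < Udo < Finn < Ines < Soren.
The 4th smallest is Nico.

Nico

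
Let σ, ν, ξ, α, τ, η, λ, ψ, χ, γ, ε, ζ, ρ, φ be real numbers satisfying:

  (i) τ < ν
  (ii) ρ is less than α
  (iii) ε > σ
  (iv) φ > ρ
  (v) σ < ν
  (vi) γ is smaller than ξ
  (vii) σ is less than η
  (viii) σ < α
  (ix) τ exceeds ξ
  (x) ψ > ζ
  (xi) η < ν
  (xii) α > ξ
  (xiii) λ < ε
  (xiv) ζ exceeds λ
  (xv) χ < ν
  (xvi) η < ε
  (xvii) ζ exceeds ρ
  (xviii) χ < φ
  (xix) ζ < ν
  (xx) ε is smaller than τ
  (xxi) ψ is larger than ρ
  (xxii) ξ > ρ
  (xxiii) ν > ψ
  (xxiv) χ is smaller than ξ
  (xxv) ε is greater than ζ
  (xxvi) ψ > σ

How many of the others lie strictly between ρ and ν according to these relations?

5

Chaining upward from ρ reaches: ζ, ε, ψ, ξ, α, τ, φ.
Chaining downward from ν reaches: λ, σ, ζ, η, ε, ψ, γ, χ, ξ, τ.
Strictly between ρ and ν are those in both lists: ζ, ε, ψ, ξ, τ — 5 elements.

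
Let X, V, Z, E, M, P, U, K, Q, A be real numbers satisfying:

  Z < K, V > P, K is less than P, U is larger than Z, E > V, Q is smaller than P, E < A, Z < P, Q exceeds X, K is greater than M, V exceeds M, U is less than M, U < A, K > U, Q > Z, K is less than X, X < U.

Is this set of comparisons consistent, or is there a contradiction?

inconsistent

Chaining the given relations yields U < M < K < X, so U < X. But one relation states X < U. These cannot both hold.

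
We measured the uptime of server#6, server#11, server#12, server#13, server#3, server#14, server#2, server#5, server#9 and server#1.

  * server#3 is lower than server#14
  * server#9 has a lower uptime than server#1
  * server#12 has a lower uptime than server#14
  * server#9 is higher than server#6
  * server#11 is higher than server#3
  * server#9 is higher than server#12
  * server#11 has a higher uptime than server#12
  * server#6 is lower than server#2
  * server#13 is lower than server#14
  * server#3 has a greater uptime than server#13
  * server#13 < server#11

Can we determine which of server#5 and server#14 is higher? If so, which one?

undetermined

Following every chain through server#5: nothing is chained to server#5.
server#14 is not reached, and no chain runs the other way from server#14 to server#5.
So the given relations leave the order of server#5 and server#14 undetermined.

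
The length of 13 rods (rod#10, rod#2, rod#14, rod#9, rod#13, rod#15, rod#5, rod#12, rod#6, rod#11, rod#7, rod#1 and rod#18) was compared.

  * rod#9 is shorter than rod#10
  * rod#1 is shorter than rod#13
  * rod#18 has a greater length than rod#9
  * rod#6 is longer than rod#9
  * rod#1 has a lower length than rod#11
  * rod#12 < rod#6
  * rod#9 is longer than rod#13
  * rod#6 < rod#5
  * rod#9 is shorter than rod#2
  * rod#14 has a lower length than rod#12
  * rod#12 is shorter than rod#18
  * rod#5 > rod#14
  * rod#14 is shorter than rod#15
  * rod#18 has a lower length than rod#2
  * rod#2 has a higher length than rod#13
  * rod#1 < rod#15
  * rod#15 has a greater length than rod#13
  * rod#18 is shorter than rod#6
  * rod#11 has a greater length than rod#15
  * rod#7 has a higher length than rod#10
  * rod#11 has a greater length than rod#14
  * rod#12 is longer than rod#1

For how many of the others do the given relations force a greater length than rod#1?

From rod#1 the given relations immediately reach rod#13, rod#12, rod#15, rod#11.
From those, rod#9, rod#18, rod#6, rod#2 — 8 in total.
From those, rod#10, rod#5 — 10 in total.
From those, rod#7 — 11 in total.
Nothing else is reachable above rod#1; 11 in all.

11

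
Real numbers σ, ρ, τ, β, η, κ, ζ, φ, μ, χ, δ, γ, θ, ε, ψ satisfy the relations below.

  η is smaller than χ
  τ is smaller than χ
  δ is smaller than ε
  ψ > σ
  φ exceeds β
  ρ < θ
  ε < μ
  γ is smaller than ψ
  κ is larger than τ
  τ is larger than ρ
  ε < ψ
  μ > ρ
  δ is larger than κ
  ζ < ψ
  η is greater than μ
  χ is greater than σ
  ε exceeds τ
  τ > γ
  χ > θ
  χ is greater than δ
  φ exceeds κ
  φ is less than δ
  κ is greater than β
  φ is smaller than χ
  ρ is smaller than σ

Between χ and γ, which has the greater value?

Link the given pairs in sequence: γ < τ; τ < κ; κ < δ; δ < ε; ε < μ; μ < η; η < χ.
Chaining these gives γ < τ < κ < δ < ε < μ < η < χ.
So γ < χ; χ is the larger of the two.

χ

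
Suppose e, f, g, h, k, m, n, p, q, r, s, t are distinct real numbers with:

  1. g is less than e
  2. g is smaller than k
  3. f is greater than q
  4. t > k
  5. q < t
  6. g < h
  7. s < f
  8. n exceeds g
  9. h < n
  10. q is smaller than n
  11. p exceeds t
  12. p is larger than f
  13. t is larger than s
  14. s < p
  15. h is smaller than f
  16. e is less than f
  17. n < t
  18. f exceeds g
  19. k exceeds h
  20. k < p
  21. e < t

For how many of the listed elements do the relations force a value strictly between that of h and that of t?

The relations place h below t. An element lies strictly between them when it is forced above h and also forced below t.
Above h: {f, n, k, p}. Below t: {g, e, q, s, n, k}.
Intersection: {n, k} — 2.

2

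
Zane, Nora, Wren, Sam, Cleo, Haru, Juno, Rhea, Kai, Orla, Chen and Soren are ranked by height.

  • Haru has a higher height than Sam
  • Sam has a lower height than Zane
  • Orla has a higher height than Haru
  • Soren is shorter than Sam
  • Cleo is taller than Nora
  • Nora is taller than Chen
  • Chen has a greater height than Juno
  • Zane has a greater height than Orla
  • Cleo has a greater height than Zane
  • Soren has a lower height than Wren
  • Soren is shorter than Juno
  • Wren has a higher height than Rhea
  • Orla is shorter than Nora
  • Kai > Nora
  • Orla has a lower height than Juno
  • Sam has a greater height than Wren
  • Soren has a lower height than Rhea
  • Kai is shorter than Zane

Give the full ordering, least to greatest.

Nothing is placed below Soren, so it is least; from there Soren < Rhea; Rhea < Wren; Wren < Sam; Sam < Haru; Haru < Orla; Orla < Juno; Juno < Chen; Chen < Nora; Nora < Kai; Kai < Zane; Zane < Cleo, each given directly.

Soren < Rhea < Wren < Sam < Haru < Orla < Juno < Chen < Nora < Kai < Zane < Cleo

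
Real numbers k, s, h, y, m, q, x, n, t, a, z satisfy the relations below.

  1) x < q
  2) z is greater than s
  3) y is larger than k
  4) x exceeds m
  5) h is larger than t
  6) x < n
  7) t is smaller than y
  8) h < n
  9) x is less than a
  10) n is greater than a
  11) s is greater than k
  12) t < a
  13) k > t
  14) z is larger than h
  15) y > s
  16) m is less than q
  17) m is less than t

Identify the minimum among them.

m

Chaining upward from m: directly above it, t, x, q; then h, a, k, y, n; then s, z.
That covers every other element, and nothing is given below m, so m is the minimum.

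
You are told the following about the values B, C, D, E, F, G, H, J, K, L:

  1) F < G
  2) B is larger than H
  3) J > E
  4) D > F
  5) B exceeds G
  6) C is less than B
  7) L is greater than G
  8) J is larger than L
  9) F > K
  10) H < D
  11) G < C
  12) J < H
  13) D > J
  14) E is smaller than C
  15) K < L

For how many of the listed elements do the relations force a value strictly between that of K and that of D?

Chaining upward from K reaches: F, G, L, J, H, C, B.
Chaining downward from D reaches: E, F, G, L, J, H.
Strictly between K and D are those in both lists: F, G, L, J, H — 5 elements.

5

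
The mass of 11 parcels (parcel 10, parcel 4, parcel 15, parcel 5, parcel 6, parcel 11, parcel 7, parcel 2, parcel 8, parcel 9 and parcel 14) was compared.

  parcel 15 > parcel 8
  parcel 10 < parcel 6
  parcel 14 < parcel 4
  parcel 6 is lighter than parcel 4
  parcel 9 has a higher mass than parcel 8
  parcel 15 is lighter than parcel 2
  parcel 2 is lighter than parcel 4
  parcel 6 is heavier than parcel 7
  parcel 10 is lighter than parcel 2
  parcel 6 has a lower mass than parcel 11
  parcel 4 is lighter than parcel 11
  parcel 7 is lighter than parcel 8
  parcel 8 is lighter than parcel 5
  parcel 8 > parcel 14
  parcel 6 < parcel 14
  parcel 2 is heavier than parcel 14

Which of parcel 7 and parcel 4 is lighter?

parcel 7

The relevant relations are parcel 7 < parcel 6; parcel 6 < parcel 14; parcel 14 < parcel 8; parcel 8 < parcel 15; parcel 15 < parcel 2; parcel 2 < parcel 4.
Together: parcel 7 < parcel 6 < parcel 14 < parcel 8 < parcel 15 < parcel 2 < parcel 4.
So parcel 7 < parcel 4; parcel 7 is the lighter of the two.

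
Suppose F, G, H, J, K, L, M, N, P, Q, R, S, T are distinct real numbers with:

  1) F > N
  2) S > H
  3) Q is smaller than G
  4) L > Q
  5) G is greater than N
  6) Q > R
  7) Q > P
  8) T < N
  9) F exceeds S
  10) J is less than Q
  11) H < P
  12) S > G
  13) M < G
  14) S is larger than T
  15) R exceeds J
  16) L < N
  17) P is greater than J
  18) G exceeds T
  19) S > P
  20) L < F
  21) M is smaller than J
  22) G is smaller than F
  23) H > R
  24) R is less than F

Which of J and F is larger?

F

Link the given pairs in sequence: J < R; R < H; H < P; P < Q; Q < L; L < N; N < G; G < S; S < F.
Chaining these gives J < R < H < P < Q < L < N < G < S < F.
So J < F; F is the larger of the two.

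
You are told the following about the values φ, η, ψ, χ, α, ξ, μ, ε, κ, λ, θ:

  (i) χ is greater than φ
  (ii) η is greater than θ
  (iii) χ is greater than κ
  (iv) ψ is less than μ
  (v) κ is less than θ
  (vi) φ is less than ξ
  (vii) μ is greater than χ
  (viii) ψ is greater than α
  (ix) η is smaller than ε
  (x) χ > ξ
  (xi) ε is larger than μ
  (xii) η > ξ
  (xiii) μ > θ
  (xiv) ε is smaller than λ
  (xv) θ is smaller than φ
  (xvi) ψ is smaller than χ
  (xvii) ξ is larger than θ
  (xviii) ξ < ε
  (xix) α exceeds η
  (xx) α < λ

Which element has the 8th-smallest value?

χ

The consecutive relations fix a unique order: κ < θ < φ < ξ < η < α < ψ < χ < μ < ε < λ.
The 8th smallest is χ.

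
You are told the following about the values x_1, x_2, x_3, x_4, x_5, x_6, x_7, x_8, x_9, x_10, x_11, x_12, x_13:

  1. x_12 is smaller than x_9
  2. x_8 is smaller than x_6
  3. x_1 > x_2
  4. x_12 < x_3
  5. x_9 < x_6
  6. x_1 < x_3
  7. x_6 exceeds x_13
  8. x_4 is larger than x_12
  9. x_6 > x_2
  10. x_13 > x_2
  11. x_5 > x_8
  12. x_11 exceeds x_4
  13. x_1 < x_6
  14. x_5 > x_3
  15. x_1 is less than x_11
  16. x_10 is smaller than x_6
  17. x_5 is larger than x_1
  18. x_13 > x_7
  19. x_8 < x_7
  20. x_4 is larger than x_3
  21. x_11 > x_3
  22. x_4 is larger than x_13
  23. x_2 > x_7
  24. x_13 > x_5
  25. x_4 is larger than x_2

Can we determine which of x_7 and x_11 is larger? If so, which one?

x_7 < x_2 and x_2 < x_1 give x_7 < x_1.
With x_1 < x_3: x_7 < x_2 < x_1 < x_3.
With x_3 < x_5: x_7 < x_2 < x_1 < x_3 < x_5.
Then x_5 < x_13 extends the chain to x_13.
With x_13 < x_4: x_7 < x_2 < x_1 < x_3 < x_5 < x_13 < x_4.
With x_4 < x_11: x_7 < x_2 < x_1 < x_3 < x_5 < x_13 < x_4 < x_11.
So x_11 is larger.

x_11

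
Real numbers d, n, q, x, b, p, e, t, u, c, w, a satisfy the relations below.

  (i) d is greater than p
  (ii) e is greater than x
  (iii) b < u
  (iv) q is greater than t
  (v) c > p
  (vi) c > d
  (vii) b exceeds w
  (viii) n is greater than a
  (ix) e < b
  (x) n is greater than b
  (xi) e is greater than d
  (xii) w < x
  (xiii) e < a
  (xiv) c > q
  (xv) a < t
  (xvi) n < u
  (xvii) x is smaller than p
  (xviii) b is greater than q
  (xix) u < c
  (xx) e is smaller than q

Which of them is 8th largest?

Chaining the given pairs: w < x < p < d < e < a < t < q < b < n < u < c.
The 8th largest is e.

e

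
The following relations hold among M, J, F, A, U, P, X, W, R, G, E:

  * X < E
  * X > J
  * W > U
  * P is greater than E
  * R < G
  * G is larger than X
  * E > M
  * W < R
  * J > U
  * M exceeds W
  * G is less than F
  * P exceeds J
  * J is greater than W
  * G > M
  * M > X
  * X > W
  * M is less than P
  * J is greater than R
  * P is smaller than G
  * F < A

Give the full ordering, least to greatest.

U < W < R < J < X < M < E < P < G < F < A

Each adjacent pair is fixed by a given relation: U < W; W < R; R < J; J < X; X < M; M < E; E < P; P < G; G < F; F < A. Chaining them end to end gives the full order.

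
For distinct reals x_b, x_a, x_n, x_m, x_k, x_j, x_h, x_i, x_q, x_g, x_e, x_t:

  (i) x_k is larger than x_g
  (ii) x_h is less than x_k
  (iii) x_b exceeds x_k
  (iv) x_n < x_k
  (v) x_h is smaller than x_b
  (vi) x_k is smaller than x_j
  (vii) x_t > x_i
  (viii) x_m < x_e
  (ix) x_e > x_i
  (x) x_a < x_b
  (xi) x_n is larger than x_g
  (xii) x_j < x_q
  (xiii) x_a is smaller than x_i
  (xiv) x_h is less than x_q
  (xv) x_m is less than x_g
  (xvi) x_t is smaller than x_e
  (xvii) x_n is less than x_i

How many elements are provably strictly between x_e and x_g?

Chaining upward from x_g reaches: x_n, x_k, x_i, x_t, x_j, x_q, x_b.
Chaining downward from x_e reaches: x_m, x_a, x_n, x_i, x_t.
Strictly between x_g and x_e are those in both lists: x_n, x_i, x_t — 3 elements.

3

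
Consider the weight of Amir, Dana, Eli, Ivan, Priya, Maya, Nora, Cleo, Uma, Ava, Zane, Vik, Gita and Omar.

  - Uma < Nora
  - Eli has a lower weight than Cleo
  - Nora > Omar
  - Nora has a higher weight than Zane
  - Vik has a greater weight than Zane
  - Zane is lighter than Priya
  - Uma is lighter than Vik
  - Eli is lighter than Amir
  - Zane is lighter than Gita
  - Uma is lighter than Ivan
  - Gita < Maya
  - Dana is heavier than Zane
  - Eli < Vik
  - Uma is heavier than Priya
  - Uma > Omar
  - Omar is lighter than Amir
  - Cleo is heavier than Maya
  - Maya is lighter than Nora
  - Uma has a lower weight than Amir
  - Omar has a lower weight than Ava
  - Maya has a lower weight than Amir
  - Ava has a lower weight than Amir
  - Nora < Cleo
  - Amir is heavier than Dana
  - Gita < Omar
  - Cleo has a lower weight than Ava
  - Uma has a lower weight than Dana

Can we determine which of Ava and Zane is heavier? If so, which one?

Zane < Gita and Gita < Omar give Zane < Omar.
Then Omar < Uma extends the chain to Uma.
Then Uma < Nora extends the chain to Nora.
Then Nora < Cleo extends the chain to Cleo.
With Cleo < Ava: Zane < Gita < Omar < Uma < Nora < Cleo < Ava.
So Ava is heavier.

Ava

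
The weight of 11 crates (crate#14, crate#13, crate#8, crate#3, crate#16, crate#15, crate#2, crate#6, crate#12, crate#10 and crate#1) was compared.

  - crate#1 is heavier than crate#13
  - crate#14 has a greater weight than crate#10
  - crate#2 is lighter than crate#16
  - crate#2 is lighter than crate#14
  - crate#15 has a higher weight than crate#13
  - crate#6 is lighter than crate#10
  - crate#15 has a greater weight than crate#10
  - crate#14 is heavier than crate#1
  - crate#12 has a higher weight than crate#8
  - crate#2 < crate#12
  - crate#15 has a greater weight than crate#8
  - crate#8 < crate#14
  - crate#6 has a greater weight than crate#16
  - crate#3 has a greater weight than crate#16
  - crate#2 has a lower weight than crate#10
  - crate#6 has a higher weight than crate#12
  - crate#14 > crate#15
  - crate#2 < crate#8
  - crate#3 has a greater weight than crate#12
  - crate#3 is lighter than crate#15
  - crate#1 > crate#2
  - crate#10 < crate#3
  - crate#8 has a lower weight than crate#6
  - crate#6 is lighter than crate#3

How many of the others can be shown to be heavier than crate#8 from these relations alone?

Directly above crate#8: crate#12, crate#6, crate#15, crate#14.
One step further: crate#10, crate#3 (6 so far).
Nothing else is reachable above crate#8; 6 in all.

6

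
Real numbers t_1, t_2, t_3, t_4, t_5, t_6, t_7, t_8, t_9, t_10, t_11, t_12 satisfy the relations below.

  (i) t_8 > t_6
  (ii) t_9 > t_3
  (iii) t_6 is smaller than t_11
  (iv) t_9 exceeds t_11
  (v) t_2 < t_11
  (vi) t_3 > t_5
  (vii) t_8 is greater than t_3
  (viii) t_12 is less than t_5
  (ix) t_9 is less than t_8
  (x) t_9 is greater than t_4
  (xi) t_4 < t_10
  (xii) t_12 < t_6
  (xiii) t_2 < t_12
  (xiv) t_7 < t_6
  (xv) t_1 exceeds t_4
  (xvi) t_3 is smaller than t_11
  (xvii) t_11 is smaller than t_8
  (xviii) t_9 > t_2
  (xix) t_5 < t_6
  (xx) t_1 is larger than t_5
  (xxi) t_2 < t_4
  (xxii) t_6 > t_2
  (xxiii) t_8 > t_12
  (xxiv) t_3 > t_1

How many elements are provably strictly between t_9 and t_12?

The relations place t_12 below t_9. An element lies strictly between them when it is forced above t_12 and also forced below t_9.
Above t_12: {t_5, t_1, t_3, t_6, t_11, t_8}. Below t_9: {t_7, t_2, t_4, t_5, t_1, t_3, t_6, t_11}.
Intersection: {t_5, t_1, t_3, t_6, t_11} — 5.

5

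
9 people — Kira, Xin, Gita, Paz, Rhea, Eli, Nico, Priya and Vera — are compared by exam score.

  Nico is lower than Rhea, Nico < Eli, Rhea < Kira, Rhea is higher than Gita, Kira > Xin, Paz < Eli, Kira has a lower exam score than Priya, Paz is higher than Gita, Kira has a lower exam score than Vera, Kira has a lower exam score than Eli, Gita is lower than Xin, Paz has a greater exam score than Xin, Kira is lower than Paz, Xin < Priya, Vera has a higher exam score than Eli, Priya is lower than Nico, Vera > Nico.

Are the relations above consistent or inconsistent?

We have Kira < Priya stated directly, yet also Priya < Nico < Rhea < Kira by chaining the others — so Priya < Kira. Contradiction.

inconsistent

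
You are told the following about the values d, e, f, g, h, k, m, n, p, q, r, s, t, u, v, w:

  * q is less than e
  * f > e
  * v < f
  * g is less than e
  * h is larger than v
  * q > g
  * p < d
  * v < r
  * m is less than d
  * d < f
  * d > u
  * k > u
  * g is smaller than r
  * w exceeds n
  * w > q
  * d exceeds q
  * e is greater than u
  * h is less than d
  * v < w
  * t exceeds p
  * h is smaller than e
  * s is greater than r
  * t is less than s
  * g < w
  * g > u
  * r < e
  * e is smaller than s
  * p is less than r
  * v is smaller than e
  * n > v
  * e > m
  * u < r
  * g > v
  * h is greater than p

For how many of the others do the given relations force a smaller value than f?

Directly below f: v, d, e.
One step further: u, p, m, g, h, r, q (10 so far).
Nothing else is reachable below f; 10 in all.

10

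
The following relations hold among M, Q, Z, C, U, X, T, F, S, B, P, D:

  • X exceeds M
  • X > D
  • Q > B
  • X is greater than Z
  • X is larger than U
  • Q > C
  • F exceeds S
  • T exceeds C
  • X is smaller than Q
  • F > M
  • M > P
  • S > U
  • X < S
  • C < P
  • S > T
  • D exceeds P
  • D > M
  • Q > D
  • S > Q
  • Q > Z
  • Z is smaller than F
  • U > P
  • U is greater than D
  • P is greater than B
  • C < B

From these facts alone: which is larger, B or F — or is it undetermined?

F

Chaining the given relations: B < P < M < D < U < X < Q < S < F.
So F is larger.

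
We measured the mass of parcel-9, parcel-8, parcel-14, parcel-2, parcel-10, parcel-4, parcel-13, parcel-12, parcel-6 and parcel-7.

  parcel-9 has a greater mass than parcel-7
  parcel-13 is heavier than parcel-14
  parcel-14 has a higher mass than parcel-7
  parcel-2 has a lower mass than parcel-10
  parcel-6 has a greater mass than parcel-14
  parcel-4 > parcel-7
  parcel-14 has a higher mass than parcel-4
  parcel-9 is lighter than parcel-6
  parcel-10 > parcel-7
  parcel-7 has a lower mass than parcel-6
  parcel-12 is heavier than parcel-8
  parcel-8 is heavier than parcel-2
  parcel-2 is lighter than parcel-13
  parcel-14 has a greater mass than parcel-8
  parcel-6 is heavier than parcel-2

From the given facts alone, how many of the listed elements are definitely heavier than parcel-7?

Directly above parcel-7: parcel-9, parcel-4, parcel-14, parcel-6, parcel-10.
One step further: parcel-13 (6 so far).
No other element is forced above parcel-7 by the given relations, so the count is 6.

6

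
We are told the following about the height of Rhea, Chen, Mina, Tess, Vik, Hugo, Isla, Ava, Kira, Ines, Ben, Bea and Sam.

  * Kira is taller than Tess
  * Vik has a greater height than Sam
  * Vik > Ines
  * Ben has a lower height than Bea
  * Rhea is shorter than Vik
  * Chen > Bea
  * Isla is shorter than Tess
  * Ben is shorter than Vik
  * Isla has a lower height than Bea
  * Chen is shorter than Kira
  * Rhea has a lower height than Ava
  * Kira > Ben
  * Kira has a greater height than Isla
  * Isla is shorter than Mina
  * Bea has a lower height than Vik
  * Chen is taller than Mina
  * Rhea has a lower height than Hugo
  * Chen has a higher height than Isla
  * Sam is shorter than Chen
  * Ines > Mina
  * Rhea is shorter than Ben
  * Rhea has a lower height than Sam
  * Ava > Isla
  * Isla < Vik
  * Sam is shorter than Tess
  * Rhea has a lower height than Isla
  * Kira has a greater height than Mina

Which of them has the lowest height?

Chaining upward from Rhea: directly above it, Ben, Isla, Sam, Vik, Ava, Hugo; then Bea, Mina, Tess, Chen, Kira; then Ines.
That covers every other element, and nothing is given below Rhea, so Rhea is the lowest height.

Rhea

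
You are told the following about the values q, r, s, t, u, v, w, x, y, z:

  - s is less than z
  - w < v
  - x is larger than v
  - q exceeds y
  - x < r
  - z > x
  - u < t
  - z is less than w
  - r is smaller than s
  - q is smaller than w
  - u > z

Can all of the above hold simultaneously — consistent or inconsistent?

inconsistent

Chaining the given relations yields w < v < x < r < s < z, so w < z. But one relation states z < w. These cannot both hold.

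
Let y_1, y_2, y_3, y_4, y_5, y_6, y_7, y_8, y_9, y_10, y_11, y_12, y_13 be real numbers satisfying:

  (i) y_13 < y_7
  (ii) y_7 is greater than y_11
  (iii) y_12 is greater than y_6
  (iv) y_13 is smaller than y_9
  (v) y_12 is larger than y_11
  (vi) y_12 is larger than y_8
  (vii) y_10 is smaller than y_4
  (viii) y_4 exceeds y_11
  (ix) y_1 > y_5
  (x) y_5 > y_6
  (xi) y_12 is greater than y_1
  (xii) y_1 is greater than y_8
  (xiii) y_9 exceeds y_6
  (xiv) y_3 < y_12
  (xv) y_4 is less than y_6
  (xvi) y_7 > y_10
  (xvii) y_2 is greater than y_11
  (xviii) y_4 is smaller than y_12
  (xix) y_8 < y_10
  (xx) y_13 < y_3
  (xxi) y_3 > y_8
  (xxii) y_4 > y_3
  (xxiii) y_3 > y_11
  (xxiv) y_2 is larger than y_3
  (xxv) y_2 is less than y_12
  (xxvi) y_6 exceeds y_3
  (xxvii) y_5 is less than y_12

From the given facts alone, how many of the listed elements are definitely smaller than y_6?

6

From y_6 the given relations immediately reach y_3, y_4.
From those, y_13, y_11, y_8, y_10 — 6 in total.
No other element is forced below y_6 by the given relations, so the count is 6.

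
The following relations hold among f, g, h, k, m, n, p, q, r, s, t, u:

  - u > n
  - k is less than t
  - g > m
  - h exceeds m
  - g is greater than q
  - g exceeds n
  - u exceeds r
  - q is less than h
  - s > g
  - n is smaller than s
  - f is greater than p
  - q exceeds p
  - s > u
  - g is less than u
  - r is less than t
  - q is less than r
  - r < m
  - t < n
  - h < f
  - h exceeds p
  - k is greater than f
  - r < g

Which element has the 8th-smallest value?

t

Piecing the relations together gives one ordering: p < q < r < m < h < f < k < t < n < g < u < s.
Counting 8 from the smallest end gives t.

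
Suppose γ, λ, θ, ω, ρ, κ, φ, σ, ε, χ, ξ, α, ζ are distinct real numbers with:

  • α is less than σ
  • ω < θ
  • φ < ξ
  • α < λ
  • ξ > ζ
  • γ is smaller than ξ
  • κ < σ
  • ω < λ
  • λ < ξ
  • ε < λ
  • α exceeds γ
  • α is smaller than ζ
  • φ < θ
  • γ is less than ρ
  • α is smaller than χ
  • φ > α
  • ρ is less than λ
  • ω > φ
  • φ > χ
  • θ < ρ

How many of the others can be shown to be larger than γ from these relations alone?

The elements the relations force above γ are α, σ, χ, φ, ζ, ω, θ, ρ, λ, ξ — no chain reaches any other.
That is 10.

10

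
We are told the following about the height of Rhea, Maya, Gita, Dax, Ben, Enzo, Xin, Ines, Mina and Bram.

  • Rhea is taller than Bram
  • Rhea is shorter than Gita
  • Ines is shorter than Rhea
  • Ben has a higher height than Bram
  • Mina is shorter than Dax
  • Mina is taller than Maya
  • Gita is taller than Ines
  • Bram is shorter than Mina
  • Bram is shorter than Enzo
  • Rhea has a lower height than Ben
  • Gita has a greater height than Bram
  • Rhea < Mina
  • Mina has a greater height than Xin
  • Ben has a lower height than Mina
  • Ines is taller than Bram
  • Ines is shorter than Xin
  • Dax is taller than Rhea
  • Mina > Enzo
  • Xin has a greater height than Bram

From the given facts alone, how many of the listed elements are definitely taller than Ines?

6

The elements the relations force above Ines are Rhea, Gita, Ben, Xin, Mina, Dax — no chain reaches any other.
That is 6.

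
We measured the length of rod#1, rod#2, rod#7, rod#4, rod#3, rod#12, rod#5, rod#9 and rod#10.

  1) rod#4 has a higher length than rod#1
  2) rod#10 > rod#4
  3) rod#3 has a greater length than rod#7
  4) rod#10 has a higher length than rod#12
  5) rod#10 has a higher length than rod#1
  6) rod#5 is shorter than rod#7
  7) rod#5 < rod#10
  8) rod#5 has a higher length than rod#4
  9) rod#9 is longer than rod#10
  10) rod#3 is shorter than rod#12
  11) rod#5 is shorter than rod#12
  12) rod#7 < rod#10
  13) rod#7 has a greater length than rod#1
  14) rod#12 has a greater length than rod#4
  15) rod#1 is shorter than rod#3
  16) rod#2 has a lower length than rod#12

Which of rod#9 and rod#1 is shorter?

rod#1 < rod#4 and rod#4 < rod#5 give rod#1 < rod#5.
Then rod#5 < rod#7 extends the chain to rod#7.
Then rod#7 < rod#3 extends the chain to rod#3.
With rod#3 < rod#12: rod#1 < rod#4 < rod#5 < rod#7 < rod#3 < rod#12.
With rod#12 < rod#10: rod#1 < rod#4 < rod#5 < rod#7 < rod#3 < rod#12 < rod#10.
Then rod#10 < rod#9 extends the chain to rod#9.
So rod#1 < rod#9; rod#1 is the shorter of the two.

rod#1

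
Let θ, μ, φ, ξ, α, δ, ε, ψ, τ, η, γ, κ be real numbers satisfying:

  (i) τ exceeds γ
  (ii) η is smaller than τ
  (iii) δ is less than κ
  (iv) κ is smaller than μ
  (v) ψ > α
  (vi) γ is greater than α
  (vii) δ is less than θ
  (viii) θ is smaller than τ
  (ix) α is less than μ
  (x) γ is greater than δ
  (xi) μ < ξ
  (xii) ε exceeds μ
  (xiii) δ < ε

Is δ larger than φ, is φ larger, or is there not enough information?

Following every chain through δ: above δ we get κ, μ, θ, ε, γ, ξ, τ.
φ is not reached, and no chain runs the other way from φ to δ.
So the given relations leave the order of δ and φ undetermined.

undetermined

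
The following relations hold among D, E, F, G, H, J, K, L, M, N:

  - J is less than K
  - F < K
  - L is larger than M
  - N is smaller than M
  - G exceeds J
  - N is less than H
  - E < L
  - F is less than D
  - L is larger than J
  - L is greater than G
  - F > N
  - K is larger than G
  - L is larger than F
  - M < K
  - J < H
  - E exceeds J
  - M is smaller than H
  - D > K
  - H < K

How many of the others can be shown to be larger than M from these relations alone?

Directly above M: H, L, K.
One step further: D (4 so far).
No other element is forced above M by the given relations, so the count is 4.

4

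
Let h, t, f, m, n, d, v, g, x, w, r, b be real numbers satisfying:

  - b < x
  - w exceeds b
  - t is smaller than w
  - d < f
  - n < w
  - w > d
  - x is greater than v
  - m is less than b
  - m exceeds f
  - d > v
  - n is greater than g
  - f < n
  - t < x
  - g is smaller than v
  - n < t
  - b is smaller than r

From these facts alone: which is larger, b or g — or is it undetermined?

g < v and v < d give g < d.
Then d < f extends the chain to f.
Then f < m extends the chain to m.
With m < b: g < v < d < f < m < b.
So b is larger.

b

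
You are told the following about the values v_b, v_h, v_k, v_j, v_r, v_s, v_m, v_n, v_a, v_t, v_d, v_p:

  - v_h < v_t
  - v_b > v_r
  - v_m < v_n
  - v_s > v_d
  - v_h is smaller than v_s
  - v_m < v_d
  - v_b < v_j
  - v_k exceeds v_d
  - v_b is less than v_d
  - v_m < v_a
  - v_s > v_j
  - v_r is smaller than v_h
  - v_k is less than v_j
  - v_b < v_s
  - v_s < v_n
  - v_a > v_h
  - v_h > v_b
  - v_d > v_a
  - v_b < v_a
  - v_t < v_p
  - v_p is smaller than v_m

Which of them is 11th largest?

Chaining the given pairs: v_r < v_b < v_h < v_t < v_p < v_m < v_a < v_d < v_k < v_j < v_s < v_n.
The 11th largest is v_b.

v_b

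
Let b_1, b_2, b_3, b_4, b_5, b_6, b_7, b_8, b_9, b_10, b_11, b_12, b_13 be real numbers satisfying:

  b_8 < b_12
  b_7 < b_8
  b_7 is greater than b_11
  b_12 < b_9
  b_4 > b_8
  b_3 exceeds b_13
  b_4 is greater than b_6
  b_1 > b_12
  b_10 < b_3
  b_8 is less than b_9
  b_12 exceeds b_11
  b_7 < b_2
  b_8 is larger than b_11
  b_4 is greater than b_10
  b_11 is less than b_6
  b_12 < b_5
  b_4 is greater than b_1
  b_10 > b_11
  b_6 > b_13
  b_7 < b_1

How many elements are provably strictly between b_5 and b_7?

The relations place b_7 below b_5. An element lies strictly between them when it is forced above b_7 and also forced below b_5.
Above b_7: {b_8, b_12, b_2, b_1, b_9, b_4}. Below b_5: {b_11, b_8, b_12}.
Intersection: {b_8, b_12} — 2.

2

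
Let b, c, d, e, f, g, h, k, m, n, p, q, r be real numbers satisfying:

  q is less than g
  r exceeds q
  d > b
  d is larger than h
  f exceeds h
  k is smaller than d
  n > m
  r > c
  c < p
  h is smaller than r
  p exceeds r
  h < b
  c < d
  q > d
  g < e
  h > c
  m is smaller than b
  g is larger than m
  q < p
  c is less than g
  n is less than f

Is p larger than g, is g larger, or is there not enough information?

undetermined

Following every chain through g: above g we get e; below g we get k, m, c, h, b, d, q.
p is not reached, and no chain runs the other way from p to g.
So the given relations leave the order of g and p undetermined.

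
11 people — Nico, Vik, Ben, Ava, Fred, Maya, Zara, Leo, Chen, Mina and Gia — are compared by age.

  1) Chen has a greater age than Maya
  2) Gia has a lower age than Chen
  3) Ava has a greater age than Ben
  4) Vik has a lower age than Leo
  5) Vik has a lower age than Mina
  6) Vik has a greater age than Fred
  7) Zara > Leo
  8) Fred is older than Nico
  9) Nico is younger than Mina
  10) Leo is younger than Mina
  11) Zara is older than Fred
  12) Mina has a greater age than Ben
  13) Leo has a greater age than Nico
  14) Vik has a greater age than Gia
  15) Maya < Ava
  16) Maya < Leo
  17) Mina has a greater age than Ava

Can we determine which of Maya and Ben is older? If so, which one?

Following every chain through Ben: above Ben we get Ava, Mina.
Maya is not reached, and no chain runs the other way from Maya to Ben.
So the given relations leave the order of Ben and Maya undetermined.

undetermined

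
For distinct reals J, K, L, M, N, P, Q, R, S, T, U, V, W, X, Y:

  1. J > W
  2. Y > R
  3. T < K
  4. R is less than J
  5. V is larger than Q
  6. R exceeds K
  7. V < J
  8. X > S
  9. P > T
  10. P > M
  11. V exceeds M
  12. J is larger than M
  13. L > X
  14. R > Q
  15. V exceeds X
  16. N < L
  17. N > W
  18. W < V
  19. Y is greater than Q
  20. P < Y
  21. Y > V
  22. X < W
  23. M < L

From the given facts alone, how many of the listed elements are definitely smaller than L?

The elements the relations force below L are S, X, W, N, M — no chain reaches any other.
That is 5.

5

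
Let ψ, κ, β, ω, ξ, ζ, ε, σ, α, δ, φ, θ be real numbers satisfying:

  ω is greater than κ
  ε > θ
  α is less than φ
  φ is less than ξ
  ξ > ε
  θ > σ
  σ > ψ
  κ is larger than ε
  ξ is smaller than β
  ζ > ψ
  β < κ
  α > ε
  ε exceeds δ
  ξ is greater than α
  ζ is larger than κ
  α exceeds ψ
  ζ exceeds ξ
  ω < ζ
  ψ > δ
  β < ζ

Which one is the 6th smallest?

Piecing the relations together gives one ordering: δ < ψ < σ < θ < ε < α < φ < ξ < β < κ < ω < ζ.
Counting 6 from the smallest end gives α.

α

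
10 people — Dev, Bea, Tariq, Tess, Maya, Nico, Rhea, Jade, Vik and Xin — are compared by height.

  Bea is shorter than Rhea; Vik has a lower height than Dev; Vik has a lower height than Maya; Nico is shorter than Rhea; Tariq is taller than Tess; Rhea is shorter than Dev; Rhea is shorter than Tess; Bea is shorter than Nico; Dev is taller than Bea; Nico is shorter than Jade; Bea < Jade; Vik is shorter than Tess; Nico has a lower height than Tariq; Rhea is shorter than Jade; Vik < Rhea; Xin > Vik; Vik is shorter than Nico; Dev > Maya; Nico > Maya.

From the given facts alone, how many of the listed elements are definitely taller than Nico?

Directly above Nico: Rhea, Jade, Tariq.
One step further: Tess, Dev (5 so far).
Nothing else is reachable above Nico; 5 in all.

5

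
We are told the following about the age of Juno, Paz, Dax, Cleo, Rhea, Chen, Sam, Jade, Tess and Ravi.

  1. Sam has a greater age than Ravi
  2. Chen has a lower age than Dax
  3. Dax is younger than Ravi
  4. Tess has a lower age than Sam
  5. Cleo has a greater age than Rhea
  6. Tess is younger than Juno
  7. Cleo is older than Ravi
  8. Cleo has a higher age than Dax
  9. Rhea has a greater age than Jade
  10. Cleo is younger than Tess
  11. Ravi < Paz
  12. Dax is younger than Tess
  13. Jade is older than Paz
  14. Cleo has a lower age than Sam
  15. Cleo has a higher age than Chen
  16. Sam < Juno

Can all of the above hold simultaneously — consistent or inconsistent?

Every relation is compatible with Chen < Dax < Ravi < Paz < Jade < Rhea < Cleo < Tess < Sam < Juno; the set is consistent.

consistent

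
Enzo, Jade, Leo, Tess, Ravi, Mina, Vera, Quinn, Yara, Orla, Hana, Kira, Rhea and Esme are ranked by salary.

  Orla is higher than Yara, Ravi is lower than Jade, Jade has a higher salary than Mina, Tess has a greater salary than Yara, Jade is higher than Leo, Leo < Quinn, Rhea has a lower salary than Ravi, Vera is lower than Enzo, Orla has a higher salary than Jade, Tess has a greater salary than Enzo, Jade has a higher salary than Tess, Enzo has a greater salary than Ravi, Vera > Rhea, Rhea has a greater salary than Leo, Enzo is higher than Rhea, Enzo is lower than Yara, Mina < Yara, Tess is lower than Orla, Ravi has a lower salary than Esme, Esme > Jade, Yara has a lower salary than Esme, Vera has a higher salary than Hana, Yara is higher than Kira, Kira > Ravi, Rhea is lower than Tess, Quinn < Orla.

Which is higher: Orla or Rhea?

Rhea < Ravi and Ravi < Enzo give Rhea < Enzo.
Then Enzo < Yara extends the chain to Yara.
Then Yara < Tess extends the chain to Tess.
Then Tess < Jade extends the chain to Jade.
Then Jade < Orla extends the chain to Orla.
So Rhea < Orla; Orla is the higher of the two.

Orla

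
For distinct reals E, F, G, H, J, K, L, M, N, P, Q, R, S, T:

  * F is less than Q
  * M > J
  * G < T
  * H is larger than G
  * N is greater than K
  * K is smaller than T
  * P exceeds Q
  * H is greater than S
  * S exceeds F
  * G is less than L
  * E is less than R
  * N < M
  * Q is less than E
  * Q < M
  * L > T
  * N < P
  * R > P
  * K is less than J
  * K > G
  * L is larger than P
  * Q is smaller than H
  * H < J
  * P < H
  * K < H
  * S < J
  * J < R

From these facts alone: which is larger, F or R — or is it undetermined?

F < Q < P < H < J < R, by transitivity through Q, P, H, J.
So R is larger.

R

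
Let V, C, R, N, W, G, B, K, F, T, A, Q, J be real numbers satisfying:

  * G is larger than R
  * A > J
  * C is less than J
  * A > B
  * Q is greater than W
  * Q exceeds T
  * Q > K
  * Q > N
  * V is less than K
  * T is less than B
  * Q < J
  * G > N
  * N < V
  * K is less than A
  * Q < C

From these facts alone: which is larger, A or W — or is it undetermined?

A

W < Q and Q < C give W < C.
With C < J: W < Q < C < J.
Then J < A extends the chain to A.
So A is larger.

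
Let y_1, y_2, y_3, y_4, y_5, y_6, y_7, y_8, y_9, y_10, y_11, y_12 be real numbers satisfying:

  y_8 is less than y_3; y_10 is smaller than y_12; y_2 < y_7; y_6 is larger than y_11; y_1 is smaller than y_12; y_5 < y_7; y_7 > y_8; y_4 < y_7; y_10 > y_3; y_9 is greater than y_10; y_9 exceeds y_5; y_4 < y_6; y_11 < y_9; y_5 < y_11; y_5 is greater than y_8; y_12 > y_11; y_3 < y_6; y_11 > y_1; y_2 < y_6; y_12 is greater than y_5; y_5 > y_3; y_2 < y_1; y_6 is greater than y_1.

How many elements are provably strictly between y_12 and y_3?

3

The relations place y_3 below y_12. An element lies strictly between them when it is forced above y_3 and also forced below y_12.
Above y_3: {y_10, y_5, y_11, y_7, y_9, y_6}. Below y_12: {y_8, y_10, y_2, y_1, y_5, y_11}.
Intersection: {y_10, y_5, y_11} — 3.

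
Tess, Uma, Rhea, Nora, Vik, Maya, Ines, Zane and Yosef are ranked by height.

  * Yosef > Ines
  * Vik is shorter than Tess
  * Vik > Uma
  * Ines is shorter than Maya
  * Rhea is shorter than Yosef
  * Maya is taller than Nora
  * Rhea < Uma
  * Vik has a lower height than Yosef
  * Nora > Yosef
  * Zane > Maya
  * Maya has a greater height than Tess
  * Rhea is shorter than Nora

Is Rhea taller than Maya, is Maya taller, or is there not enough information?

Chaining the given relations: Rhea < Uma < Vik < Yosef < Nora < Maya.
So Maya is taller.

Maya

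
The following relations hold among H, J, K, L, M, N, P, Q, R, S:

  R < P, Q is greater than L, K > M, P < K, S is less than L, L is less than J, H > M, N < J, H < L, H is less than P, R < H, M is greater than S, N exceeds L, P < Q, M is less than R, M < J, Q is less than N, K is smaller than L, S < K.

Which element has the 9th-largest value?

M

Piecing the relations together gives one ordering: S < M < R < H < P < K < L < Q < N < J.
The 9th largest is M.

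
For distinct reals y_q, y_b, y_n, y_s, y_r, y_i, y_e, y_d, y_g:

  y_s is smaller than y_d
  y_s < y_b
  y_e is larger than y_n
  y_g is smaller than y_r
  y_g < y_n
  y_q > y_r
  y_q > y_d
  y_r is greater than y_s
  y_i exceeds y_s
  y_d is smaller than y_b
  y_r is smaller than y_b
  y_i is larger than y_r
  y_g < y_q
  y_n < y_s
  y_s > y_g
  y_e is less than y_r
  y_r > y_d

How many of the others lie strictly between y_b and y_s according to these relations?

The relations place y_s below y_b. An element lies strictly between them when it is forced above y_s and also forced below y_b.
Above y_s: {y_d, y_r, y_i, y_q}. Below y_b: {y_g, y_n, y_e, y_d, y_r}.
Intersection: {y_d, y_r} — 2.

2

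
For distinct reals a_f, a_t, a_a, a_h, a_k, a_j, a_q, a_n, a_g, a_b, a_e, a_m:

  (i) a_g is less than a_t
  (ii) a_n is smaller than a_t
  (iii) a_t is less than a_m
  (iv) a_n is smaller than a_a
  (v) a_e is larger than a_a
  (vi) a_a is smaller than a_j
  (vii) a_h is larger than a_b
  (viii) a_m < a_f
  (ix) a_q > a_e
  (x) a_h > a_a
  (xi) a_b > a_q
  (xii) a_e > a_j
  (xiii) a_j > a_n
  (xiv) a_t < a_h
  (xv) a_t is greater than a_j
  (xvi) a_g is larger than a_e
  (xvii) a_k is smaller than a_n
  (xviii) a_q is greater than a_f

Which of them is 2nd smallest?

The consecutive relations fix a unique order: a_k < a_n < a_a < a_j < a_e < a_g < a_t < a_m < a_f < a_q < a_b < a_h.
Counting 2 from the smallest end gives a_n.

a_n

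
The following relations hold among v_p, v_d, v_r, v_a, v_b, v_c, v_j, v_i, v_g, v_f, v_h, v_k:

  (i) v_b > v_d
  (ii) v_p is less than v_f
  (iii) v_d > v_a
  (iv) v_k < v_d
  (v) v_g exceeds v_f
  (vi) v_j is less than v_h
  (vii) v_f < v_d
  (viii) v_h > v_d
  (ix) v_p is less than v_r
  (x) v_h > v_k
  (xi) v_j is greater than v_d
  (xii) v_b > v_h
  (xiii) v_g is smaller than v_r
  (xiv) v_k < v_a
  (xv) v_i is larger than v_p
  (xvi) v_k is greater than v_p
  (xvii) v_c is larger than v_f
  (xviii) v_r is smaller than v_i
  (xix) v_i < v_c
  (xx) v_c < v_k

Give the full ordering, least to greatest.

v_p < v_f < v_g < v_r < v_i < v_c < v_k < v_a < v_d < v_j < v_h < v_b

Nothing is placed below v_p, so it is least; from there v_p < v_f; v_f < v_g; v_g < v_r; v_r < v_i; v_i < v_c; v_c < v_k; v_k < v_a; v_a < v_d; v_d < v_j; v_j < v_h; v_h < v_b, each given directly.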